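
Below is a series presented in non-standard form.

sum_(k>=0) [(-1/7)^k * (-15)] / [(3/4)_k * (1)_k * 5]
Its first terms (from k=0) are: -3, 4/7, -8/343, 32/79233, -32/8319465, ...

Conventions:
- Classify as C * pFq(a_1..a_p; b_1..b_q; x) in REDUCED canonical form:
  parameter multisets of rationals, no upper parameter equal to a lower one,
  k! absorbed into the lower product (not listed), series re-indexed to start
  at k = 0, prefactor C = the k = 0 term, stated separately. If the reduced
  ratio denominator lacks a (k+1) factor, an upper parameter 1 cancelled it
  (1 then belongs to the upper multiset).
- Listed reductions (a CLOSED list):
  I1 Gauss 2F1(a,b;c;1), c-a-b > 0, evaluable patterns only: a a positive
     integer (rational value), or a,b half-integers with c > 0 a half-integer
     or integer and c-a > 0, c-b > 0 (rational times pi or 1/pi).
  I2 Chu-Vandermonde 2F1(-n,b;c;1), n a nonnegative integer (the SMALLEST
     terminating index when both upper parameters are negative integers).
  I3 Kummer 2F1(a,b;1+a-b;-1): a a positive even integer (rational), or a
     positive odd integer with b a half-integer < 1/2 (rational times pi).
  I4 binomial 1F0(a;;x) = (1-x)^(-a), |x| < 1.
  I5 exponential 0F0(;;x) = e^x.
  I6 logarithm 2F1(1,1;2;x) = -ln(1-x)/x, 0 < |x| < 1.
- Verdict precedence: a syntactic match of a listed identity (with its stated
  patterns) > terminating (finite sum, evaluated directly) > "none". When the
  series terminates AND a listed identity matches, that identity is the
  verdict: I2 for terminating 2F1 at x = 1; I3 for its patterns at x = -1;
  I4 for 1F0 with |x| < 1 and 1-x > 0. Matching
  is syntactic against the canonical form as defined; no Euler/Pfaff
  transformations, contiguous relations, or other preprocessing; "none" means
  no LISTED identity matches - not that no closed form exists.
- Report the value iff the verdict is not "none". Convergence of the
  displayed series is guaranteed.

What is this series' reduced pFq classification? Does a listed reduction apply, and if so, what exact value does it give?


This is -3 * 0F1(-; 3/4; -1/7) in reduced canonical form. Verdict: none - at argument -1/7 the multisets {-} ; {3/4} match no listed identity.

First insight: with t_0 = -3, the constant factors (prefactor -3) combine into one prefactor.
Step ratio: r(k) = (-1/7) * 1 / [(k+3/4) (k+1)] - rational in k, leading ratio (-1/7); with t_0 = -3, classification follows.


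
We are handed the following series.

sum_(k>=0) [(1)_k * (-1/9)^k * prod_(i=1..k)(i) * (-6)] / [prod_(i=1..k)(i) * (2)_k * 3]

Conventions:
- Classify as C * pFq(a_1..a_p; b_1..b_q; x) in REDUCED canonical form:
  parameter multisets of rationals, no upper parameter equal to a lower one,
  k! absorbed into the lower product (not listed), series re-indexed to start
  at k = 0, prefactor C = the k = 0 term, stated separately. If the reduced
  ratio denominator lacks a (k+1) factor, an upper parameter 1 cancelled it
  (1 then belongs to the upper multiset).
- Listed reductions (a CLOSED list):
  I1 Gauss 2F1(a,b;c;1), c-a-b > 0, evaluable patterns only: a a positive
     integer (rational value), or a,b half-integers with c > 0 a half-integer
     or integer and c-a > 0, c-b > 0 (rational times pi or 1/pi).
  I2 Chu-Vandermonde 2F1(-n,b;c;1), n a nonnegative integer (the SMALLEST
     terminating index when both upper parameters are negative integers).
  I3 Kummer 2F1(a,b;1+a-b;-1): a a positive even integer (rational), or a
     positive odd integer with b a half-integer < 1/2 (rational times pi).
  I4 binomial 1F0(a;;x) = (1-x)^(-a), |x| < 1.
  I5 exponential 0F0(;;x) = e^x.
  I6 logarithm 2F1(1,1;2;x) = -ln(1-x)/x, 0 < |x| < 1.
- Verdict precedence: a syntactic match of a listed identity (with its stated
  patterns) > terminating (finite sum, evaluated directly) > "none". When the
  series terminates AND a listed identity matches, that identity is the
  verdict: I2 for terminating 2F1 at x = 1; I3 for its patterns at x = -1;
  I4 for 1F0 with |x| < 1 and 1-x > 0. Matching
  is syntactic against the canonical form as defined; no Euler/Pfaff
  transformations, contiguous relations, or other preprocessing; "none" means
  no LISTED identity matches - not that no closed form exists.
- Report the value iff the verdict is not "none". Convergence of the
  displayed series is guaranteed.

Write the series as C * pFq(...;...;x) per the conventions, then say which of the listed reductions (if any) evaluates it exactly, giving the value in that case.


The series (x = -1/9) is 2F1: upper {1, 1}, lower {2}, prefactor -2. Verdict: the I6 logarithm reduction matches (the logarithm: parameters (1,1;2), x = -1/9). Value: (-18) * ln(10/9).

Structural cue: with t_0 = -2, the constant factors (prefactor -2) combine into one prefactor.
Adjacent-term ratio: r(k) = (-1/9) * (k+1) (k+1) / [(k+2) (k+1)] ; factor over Q: parameters, x = (-1/9), and C = -2.


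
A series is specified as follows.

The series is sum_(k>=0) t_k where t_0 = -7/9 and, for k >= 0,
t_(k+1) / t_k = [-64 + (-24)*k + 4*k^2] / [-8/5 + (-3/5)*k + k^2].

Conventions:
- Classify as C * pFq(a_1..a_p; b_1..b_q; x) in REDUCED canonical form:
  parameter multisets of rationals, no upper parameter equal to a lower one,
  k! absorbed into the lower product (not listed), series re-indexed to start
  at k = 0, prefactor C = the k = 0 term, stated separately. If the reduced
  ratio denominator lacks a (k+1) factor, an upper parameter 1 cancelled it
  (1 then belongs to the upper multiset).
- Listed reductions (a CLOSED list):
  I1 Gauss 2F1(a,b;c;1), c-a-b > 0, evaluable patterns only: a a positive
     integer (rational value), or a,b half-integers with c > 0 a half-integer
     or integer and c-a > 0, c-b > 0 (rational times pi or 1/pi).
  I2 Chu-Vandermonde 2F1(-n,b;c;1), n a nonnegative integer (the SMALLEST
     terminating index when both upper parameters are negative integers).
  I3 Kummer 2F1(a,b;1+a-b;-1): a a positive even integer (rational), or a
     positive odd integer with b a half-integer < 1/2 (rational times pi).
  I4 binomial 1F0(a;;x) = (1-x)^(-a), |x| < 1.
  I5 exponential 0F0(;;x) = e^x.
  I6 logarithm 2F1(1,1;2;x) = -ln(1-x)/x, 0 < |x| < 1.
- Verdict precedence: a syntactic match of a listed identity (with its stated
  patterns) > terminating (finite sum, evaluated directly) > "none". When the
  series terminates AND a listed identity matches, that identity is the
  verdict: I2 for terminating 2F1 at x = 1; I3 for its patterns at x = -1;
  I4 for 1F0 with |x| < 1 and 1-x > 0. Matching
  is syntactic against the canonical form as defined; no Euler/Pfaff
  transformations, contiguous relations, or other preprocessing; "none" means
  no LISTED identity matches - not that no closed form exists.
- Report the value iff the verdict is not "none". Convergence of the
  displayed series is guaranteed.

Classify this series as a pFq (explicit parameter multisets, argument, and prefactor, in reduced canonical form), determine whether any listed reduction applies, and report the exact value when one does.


Canonical form: C = -7/9 times 2F1 with upper {-8, 2}, lower {-8/5}, x = 4. Verdict: terminating (-8 upstairs). 9 nonzero terms in all; added directly. Its exact value is -227415508607/5049.

Structural cue: x = 4 and factor the ratio over Q (C = -7/9, x = 4): negated roots = parameters.
Consecutive-term ratio: r(k) = 4 * (k-8) (k+2) / [(k-8/5) (k+1)] - rational in k. x = 4; t_0 = -7/9; negate the roots.


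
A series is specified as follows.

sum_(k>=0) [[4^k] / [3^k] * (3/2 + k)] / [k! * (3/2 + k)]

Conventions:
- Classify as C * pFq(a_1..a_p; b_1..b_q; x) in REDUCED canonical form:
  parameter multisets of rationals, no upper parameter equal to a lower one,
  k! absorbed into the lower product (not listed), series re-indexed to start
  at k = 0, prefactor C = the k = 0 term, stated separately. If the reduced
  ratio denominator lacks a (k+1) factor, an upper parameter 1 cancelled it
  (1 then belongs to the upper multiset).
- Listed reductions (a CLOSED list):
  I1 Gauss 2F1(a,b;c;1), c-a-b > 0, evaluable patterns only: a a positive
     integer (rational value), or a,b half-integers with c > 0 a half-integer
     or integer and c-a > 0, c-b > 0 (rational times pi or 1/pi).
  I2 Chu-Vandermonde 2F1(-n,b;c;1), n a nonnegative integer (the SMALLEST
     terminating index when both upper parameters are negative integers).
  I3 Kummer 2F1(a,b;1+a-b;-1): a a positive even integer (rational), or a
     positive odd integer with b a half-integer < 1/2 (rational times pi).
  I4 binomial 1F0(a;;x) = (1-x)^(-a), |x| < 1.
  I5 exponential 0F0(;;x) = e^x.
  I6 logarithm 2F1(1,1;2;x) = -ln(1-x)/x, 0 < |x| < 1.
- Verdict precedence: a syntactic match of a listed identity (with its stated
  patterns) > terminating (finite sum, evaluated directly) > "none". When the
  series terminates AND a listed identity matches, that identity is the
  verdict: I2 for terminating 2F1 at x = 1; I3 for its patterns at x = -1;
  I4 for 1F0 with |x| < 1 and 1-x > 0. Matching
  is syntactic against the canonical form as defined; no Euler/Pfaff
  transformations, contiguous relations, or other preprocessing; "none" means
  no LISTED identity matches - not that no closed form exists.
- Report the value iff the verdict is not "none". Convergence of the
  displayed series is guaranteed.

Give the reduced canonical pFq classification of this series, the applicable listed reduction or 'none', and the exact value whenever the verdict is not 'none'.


Reduced: x = 4/3, 0F0, upper = {-}, lower = {-}, C = 1. Verdict (x = 4/3): exponential (I5) applies (the 0F0 exponential series at x = 4/3). Sum: e^(4/3).

The tell: t_0 being 1, k + 3/2 divides numerator and denominator alike; C = 1 after cancelling.
Consecutive-term ratio: r(k) = (4/3) * 1 / [(k+1)] ; factor over Q: parameters, x = (4/3), and C = 1.


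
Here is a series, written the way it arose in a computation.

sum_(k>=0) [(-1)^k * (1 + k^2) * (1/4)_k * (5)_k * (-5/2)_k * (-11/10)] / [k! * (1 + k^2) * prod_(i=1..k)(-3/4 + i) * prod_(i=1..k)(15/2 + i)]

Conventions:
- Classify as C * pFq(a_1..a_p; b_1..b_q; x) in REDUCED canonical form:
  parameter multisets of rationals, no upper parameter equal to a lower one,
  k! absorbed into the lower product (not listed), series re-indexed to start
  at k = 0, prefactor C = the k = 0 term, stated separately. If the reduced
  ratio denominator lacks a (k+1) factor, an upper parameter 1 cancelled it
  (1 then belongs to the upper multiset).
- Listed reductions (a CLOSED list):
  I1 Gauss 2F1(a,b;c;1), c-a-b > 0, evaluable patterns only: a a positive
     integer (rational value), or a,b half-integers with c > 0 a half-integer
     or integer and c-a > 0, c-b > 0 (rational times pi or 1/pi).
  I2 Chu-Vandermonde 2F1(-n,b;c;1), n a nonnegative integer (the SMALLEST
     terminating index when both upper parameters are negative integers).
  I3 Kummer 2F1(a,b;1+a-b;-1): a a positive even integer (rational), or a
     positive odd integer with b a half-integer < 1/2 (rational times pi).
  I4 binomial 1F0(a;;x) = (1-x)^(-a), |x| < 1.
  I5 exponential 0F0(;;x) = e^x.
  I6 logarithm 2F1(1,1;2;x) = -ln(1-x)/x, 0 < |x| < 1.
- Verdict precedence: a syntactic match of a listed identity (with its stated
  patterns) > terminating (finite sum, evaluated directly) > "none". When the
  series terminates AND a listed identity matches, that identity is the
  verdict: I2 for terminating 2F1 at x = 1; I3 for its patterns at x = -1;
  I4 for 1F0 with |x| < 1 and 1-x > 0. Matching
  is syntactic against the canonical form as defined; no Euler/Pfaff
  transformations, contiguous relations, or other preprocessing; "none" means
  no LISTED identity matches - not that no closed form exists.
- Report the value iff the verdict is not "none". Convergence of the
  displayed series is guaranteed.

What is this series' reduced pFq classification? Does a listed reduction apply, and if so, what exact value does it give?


Prefactor -11/10, argument -1: 2F1 with upper {-5/2, 5} over lower {17/2}. Verdict: this is the Kummer evaluation I3 (x = -1; c = 17/2 equals 1+a-b for upper {-5/2, 5}: listed pattern). Sum: (-297297/262144) * pi.

Structural cue: from the first term -11/10: the lower running product (C = -11/10, x = -1) is a rising factorial.
Consecutive-term ratio: r(k) = (-1) * (k-5/2) (k+5) / [(k+17/2) (k+1)] - rational; roots negated = parameters, x = (-1), C = -11/10.


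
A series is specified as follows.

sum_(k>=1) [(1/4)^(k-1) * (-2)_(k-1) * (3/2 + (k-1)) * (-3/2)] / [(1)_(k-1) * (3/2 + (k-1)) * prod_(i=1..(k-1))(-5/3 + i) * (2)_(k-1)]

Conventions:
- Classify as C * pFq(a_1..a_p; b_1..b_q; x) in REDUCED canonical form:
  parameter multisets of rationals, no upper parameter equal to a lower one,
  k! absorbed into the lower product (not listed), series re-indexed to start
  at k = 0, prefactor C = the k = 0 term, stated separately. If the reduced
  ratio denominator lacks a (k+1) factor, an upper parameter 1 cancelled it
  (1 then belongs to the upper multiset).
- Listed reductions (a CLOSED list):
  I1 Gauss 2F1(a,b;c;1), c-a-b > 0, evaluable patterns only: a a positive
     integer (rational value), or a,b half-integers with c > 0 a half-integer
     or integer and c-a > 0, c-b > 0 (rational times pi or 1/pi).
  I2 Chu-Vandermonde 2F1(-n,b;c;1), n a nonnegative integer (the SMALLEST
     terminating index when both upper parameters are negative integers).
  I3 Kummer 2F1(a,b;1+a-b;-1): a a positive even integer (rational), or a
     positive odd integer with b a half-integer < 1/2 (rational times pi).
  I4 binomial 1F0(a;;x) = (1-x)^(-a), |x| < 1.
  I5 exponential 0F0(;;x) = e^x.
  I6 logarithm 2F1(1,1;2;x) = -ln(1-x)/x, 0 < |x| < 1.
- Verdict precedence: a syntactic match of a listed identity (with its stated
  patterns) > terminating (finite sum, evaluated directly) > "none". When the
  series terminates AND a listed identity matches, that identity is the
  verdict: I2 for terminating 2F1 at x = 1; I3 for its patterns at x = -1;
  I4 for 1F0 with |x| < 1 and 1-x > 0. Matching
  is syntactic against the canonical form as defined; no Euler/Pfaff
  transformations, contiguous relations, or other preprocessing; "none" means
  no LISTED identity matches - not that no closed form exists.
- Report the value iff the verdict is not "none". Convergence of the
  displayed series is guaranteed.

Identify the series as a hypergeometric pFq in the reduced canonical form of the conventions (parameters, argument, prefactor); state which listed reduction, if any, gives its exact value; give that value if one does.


Classification (C = -3/2): 1F2 with upper {-2}, lower {-2/3, 2}, argument x = 1/4. Verdict: terminating - the sum ends at index 2 because -2 is a negative integer; exact evaluation follows. Exact value: -255/128.

First insight: from the first term -3/2: striking the common factor k + 3/2 reduces the term (C = -3/2, x = 1/4).
Adjacent-term ratio: r(k) = (1/4) * (k-2) / [(k-2/3) (k+2) (k+1)] ; factor over Q: parameters, x = (1/4), and C = -3/2.


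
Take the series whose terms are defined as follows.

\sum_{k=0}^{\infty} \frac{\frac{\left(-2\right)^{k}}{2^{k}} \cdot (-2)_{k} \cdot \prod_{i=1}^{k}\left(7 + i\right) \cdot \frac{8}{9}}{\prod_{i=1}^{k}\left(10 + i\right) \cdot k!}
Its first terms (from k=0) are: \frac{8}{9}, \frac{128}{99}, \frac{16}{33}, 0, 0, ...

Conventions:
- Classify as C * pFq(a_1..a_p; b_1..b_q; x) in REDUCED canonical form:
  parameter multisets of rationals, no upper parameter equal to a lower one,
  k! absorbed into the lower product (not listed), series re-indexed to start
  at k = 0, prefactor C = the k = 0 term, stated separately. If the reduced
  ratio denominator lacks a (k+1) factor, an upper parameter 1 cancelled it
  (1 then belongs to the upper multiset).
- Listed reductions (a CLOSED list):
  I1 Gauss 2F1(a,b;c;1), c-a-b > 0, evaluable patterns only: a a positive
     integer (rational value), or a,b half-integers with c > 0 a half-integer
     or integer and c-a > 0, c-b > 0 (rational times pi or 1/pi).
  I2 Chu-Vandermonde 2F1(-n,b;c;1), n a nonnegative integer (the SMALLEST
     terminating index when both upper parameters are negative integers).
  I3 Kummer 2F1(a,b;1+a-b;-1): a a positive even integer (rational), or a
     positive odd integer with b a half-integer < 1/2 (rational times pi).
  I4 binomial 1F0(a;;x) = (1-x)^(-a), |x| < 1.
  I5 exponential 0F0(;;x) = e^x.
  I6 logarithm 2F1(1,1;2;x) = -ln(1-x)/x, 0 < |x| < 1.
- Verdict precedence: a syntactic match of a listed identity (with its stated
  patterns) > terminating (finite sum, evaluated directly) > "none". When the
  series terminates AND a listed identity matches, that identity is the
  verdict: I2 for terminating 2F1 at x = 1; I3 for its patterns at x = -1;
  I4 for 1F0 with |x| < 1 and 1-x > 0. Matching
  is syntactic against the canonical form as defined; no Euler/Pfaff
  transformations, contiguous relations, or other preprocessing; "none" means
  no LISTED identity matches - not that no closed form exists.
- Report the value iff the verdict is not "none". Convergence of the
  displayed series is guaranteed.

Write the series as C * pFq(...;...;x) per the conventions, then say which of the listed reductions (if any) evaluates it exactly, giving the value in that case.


Reduced: x = -1, 2F1, upper = {-2, 8}, lower = {11}, C = \frac{8}{9}. Verdict: Kummer (I3) matches (x = -1; c = 11 equals 1+a-b for upper {-2, 8}: listed pattern). Exact value: \frac{8}{3}.

Structural cue: from the first term \frac{8}{9}: the lower running product (C = 8/9, x = -1) is a rising factorial.
Ratio: r(k) = -1 * (k-2) (k+8) / [(k+11) (k+1)] ; factor over Q: parameters, x = -1, and C = \frac{8}{9}.


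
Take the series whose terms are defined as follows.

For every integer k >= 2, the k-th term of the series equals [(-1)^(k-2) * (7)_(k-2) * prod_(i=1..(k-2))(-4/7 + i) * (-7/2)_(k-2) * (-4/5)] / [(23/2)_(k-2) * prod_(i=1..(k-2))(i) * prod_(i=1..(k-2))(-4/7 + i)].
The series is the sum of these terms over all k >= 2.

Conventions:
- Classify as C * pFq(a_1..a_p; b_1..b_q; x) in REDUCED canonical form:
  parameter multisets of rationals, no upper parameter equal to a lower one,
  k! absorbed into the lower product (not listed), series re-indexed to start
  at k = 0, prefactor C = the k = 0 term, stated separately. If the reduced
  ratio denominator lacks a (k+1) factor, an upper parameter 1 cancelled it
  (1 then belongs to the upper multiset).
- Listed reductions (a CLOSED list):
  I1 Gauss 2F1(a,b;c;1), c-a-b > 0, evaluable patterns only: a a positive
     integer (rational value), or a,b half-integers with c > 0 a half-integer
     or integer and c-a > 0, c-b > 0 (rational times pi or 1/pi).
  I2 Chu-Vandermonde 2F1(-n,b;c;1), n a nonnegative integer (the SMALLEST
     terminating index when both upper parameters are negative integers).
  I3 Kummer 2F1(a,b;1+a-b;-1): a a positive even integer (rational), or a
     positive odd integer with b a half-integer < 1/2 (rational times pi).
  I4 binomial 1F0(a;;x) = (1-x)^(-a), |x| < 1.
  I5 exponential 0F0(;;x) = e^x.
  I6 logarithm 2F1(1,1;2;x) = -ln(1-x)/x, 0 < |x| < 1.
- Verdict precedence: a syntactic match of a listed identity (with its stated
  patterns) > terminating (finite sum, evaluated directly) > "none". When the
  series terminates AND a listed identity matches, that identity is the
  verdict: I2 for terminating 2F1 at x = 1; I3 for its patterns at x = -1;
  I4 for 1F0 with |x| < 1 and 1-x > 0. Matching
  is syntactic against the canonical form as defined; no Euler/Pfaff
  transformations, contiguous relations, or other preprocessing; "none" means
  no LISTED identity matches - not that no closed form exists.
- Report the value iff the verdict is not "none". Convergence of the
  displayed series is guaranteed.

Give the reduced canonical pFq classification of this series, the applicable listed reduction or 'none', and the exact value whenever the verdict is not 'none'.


Reduced: x = -1, 2F1, upper = {-7/2, 7}, lower = {23/2}, C = -4/5. Verdict (x = -1): the Kummer evaluation I3 applies (x = -1; c = 23/2 equals 1+a-b for upper {-7/2, 7}: listed pattern). Value: (-2909907/2097152) * pi.

First insight: t_0 being -4/5, the product of the first k integers (C = -4/5, x = -1) is k!.
Adjacent-term ratio: r(k) = (-1) * (k-7/2) (k+7) / [(k+23/2) (k+1)] ; factor over Q: parameters, x = (-1), and C = -4/5.


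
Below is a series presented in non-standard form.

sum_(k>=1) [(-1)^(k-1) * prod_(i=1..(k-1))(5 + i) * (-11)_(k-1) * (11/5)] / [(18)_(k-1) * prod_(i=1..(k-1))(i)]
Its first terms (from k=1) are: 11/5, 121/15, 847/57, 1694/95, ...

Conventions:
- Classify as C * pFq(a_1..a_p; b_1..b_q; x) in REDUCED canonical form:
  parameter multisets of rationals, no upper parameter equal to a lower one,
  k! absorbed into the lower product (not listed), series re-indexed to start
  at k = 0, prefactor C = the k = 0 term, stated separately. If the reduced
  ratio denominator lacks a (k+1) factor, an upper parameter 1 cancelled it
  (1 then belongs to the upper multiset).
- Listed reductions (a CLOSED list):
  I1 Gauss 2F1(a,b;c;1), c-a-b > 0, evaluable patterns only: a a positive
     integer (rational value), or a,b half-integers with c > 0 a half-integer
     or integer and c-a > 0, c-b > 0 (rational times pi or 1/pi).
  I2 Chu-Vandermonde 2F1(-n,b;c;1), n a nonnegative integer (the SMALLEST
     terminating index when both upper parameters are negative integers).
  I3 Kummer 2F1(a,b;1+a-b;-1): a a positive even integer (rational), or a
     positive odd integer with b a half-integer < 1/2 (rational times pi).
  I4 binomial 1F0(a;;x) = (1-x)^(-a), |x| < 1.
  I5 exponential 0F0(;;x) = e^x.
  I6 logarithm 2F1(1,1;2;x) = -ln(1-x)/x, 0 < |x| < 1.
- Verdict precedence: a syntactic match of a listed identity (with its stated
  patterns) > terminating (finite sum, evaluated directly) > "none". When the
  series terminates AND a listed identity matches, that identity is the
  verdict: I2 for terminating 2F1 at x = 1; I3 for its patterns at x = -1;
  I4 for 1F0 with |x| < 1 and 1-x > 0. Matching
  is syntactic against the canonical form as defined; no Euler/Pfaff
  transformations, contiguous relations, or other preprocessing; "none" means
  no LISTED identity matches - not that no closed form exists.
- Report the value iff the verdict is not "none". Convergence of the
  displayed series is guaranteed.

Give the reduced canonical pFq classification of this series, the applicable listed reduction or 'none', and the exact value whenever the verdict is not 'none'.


x = -1 here; the reduced form reads 2F1, upper {-11, 6}, lower {18}, C = 11/5. Verdict: this is the Kummer evaluation I3 (x = -1; c = 18 equals 1+a-b for upper {-11, 6}: listed pattern). Sum: 374/5.

Key observation: t_0 = 11/5 here, and the product of the first k integers (C = 11/5, x = -1) is k!.
Term ratio: r(k) = (-1) * (k-11) (k+6) / [(k+18) (k+1)] - rational in k, leading ratio (-1); with t_0 = 11/5, classification follows.


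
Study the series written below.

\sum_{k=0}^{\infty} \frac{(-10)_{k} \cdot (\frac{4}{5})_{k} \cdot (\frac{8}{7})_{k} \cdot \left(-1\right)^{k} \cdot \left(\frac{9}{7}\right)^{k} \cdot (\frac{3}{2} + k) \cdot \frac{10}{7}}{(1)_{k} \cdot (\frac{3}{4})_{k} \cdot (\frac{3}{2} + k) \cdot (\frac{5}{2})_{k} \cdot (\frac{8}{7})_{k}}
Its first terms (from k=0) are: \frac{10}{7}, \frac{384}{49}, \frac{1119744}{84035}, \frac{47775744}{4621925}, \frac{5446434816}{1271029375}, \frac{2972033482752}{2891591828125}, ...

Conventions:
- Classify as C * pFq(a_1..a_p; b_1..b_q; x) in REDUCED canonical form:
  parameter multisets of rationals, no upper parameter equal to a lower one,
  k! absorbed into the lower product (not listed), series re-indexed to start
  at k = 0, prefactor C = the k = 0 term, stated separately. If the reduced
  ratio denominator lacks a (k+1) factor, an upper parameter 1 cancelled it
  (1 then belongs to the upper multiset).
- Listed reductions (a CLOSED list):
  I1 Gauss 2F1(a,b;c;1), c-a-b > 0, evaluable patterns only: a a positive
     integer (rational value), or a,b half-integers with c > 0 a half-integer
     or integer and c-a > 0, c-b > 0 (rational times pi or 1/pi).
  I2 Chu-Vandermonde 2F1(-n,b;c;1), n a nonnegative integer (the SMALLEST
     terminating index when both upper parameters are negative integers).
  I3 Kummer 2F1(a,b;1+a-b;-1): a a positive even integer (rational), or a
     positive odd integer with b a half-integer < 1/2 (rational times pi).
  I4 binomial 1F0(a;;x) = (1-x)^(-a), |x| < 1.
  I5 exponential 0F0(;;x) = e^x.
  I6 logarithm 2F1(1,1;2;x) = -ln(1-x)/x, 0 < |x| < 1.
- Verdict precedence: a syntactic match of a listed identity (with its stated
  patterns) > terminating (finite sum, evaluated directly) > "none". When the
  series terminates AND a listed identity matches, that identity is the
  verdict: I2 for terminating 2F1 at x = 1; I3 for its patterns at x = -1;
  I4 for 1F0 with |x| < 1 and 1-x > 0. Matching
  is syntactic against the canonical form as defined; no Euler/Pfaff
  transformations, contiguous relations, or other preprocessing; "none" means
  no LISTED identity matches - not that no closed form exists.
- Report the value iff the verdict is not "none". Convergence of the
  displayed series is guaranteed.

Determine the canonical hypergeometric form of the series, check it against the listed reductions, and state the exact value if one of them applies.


Classification (C = \frac{10}{7}): 2F2 with upper {-10, \frac{4}{5}}, lower {\frac{3}{4}, \frac{5}{2}}, argument x = -\frac{9}{7}. Verdict: terminating. (-10)_k vanishes past k = 10, leaving a 11-term sum, computed directly. Value: \frac{2226029384779053587973905814002}{57967459331425431629638671875}.

First insight: t_0 = \frac{10}{7} here, and (1)_k (C = 10/7, x = -9/7) is k! itself.
Adjacent-term ratio: r(k) = -\frac{9}{7} * (k-10) (k+\frac{4}{5}) / [(k+\frac{3}{4}) (k+\frac{5}{2}) (k+1)] ; factor over Q: parameters, x = -\frac{9}{7}, and C = \frac{10}{7}.


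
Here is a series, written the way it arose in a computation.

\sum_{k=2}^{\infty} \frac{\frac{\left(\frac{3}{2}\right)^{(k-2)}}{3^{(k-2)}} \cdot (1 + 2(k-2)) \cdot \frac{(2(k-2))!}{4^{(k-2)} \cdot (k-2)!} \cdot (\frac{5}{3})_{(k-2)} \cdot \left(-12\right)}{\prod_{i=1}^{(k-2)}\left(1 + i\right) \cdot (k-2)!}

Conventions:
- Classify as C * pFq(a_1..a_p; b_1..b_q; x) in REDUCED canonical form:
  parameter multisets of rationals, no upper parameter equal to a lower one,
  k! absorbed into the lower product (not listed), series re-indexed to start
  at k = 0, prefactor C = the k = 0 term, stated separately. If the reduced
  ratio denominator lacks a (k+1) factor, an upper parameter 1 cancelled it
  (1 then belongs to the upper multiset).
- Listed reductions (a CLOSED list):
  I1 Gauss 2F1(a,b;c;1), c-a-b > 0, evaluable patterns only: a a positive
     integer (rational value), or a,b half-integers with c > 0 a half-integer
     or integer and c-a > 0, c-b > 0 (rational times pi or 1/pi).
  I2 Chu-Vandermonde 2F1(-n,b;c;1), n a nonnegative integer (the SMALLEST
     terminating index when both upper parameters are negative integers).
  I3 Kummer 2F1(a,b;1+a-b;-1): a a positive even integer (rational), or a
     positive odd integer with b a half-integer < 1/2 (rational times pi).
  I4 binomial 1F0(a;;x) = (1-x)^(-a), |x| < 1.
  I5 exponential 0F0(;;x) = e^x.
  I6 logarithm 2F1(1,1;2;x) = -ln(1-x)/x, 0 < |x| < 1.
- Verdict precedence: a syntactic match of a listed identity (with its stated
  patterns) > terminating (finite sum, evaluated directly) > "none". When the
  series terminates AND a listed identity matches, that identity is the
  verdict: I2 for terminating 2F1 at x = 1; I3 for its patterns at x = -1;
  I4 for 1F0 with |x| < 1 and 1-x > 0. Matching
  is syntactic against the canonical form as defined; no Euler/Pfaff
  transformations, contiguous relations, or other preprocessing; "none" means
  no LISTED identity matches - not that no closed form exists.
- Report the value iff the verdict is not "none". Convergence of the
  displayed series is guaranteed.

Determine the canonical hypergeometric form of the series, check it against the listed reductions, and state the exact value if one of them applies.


Classification (C = -12): 2F1 with upper {\frac{3}{2}, \frac{5}{3}}, lower {2}, argument x = \frac{1}{2}. Verdict: none - this 2F1 at x = \frac{1}{2} matches no listed pattern, and upper {\frac{3}{2}, \frac{5}{3}} holds no stopper.

Key step: x = \frac{1}{2} and the two k-th powers (C = -12, x = 1/2) combine into one argument.
Consecutive-term ratio: r(k) = \frac{1}{2} * (k+\frac{3}{2}) (k+\frac{5}{3}) / [(k+2) (k+1)] ; factor over Q: parameters, x = \frac{1}{2}, and C = -12.


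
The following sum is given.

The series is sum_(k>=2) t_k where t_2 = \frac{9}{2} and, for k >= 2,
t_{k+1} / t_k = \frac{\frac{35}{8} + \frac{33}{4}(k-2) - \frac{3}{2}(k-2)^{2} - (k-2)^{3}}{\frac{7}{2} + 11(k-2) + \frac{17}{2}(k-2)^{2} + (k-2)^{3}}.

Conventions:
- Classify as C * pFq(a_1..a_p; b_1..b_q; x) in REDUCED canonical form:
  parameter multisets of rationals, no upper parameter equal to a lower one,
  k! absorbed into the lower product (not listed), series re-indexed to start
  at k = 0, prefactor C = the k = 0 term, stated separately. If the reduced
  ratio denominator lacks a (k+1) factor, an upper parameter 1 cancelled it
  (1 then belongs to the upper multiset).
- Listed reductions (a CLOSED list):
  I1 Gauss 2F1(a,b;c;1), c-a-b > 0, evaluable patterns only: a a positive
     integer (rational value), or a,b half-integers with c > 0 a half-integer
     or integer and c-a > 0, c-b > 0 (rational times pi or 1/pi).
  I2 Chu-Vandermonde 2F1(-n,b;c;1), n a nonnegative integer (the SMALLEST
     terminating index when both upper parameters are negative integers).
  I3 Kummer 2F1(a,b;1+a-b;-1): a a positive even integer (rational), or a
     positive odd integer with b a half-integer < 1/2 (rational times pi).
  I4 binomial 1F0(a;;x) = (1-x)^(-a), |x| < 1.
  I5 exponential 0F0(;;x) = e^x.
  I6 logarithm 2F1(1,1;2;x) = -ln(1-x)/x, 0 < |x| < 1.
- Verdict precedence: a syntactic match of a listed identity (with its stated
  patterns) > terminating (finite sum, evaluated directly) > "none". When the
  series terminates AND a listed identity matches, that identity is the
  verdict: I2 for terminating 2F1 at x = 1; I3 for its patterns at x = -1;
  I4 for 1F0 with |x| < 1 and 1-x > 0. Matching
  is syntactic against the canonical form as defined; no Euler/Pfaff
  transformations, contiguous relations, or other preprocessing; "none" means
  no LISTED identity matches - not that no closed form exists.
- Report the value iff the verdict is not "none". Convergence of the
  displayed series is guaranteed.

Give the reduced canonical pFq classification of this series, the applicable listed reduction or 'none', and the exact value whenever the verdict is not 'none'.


Canonical form: C = \frac{9}{2} times 2F1 with upper {-\frac{5}{2}, \frac{7}{2}}, lower {7}, x = -1. Verdict: none here - no I1-I6 shape fits x = -1 with lower {7}.

First insight: from the first term \frac{9}{2}: factor the ratio over Q (C = 9/2): negated roots = parameters.
Adjacent-term ratio: r(k) = -1 * (k-\frac{5}{2}) (k+\frac{7}{2}) / [(k+7) (k+1)] - poly over poly, x = -1 from leading terms; C = \frac{9}{2} at k = 0.


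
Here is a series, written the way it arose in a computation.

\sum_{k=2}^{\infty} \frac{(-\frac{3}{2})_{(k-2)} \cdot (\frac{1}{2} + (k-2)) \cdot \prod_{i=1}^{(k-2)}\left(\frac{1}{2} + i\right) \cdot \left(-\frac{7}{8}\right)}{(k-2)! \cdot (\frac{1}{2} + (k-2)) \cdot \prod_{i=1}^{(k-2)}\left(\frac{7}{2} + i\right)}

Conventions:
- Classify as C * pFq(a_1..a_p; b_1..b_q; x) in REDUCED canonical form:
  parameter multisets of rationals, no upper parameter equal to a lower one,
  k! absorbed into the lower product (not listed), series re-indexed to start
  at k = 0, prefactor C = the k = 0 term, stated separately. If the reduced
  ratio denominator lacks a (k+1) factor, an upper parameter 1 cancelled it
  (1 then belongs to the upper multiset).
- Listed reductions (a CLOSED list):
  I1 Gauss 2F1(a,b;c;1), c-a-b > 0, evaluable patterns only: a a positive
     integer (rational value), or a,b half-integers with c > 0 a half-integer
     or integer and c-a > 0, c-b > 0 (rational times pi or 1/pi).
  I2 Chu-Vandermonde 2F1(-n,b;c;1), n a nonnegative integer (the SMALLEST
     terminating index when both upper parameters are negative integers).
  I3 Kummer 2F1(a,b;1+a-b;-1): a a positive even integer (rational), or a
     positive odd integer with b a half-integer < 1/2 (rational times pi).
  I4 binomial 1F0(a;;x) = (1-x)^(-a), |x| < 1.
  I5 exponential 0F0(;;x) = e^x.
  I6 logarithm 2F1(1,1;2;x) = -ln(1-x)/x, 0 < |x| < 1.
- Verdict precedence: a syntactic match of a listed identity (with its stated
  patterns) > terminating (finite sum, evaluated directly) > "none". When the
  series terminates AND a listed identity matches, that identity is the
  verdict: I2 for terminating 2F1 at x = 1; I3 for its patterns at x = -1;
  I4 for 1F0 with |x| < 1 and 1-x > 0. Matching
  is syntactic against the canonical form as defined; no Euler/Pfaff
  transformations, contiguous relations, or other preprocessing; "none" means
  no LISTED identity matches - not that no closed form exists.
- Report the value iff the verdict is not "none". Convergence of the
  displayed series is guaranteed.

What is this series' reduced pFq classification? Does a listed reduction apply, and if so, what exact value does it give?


At argument 1: a 2F1 with upper {-\frac{3}{2}, \frac{3}{2}}, lower {\frac{9}{2}}, scaled by C = -\frac{7}{8}. Verdict (x = 1): the half-integer Gauss pattern (I1) applies (x = 1; upper {-\frac{3}{2}, \frac{3}{2}} half-integers, c = \frac{9}{2} in the evaluable pattern). Value: \left(-\frac{5145}{32768}\right) \cdot \pi.

First insight: t_0 being -\frac{7}{8}, k + 1/2 divides numerator and denominator alike; prefactor -7/8 after cancelling.
Adjacent-term ratio: r(k) = 1 * (k-\frac{3}{2}) (k+\frac{3}{2}) / [(k+\frac{9}{2}) (k+1)] - rational; roots negated = parameters, x = 1, C = -\frac{7}{8}.


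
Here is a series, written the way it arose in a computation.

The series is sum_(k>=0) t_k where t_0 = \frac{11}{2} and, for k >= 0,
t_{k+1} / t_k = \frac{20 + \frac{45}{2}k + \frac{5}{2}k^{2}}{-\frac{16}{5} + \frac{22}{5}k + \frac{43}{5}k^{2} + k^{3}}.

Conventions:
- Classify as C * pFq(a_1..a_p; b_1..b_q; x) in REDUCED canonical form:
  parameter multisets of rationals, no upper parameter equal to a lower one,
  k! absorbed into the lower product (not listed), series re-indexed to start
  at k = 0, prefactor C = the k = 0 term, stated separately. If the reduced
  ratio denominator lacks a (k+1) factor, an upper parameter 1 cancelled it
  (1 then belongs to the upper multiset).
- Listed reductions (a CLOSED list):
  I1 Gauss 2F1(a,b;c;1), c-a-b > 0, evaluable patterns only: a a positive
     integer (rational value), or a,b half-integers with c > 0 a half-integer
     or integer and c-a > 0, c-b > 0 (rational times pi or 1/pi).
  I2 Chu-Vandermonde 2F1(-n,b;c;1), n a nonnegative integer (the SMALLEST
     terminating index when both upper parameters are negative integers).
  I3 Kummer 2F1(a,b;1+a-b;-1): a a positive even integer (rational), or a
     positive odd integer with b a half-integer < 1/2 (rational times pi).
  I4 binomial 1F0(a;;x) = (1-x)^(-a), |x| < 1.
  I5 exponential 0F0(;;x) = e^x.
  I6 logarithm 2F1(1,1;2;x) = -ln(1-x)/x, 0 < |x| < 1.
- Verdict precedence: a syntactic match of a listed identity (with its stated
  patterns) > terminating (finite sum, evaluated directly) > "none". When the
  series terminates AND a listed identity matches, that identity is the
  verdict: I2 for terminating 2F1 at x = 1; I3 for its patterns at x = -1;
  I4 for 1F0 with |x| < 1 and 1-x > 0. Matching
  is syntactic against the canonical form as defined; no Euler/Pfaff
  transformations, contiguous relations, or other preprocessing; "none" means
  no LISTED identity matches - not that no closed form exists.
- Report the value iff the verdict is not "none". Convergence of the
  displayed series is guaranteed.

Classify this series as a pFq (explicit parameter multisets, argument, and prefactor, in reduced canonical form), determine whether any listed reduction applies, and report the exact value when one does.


Classification (C = \frac{11}{2}): 1F1 with upper {1}, lower {-\frac{2}{5}}, argument x = \frac{5}{2}. Verdict: no listed reduction: x = \frac{5}{2} and upper {1} fail every I1-I6 pattern.

The tell: with t_0 = \frac{11}{2}, the expanded ratio factors over Q; C = 11/2, roots give parameters.
Consecutive-term ratio: r(k) = \frac{5}{2} * (k+1) / [(k-\frac{2}{5}) (k+1)] - poly over poly, x = \frac{5}{2} from leading terms; C = \frac{11}{2} at k = 0.


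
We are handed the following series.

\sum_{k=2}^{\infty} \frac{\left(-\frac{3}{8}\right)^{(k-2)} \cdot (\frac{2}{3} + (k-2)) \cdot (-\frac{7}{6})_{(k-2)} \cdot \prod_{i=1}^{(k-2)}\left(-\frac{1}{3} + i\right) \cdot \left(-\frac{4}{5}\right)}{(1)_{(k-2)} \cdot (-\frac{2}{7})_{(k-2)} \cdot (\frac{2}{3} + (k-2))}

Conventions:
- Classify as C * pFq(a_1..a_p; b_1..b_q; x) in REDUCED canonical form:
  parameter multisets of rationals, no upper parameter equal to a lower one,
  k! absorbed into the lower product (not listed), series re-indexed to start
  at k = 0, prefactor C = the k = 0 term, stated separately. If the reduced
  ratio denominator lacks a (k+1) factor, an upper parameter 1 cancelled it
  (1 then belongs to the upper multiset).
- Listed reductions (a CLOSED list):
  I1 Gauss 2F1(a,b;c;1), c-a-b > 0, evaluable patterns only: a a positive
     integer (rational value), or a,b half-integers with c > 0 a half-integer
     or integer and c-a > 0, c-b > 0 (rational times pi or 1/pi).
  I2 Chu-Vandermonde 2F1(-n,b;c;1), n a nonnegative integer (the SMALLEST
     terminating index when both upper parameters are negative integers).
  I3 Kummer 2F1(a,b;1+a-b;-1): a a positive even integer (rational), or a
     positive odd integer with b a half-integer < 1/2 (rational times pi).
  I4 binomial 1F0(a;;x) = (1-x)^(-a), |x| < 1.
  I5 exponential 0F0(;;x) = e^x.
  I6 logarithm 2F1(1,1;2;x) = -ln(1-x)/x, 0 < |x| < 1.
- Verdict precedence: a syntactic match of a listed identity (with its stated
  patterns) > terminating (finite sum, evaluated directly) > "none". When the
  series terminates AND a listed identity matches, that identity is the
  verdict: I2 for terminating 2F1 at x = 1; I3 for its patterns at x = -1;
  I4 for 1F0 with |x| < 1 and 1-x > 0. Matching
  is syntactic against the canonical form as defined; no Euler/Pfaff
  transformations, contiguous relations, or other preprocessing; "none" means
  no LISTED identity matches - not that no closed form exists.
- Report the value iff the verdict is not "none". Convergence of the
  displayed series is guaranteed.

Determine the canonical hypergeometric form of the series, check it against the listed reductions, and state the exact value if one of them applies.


Reduced: x = -\frac{3}{8}, 2F1, upper = {-\frac{7}{6}, \frac{2}{3}}, lower = {-\frac{2}{7}}, C = -\frac{4}{5}. Verdict: none (x = -\frac{3}{8}): each listed identity misses the multisets {-\frac{7}{6}, \frac{2}{3}} ; {-\frac{2}{7}}.

Key step: from the first term -\frac{4}{5}: the running product (prefactor -4/5) telescopes to a rising factorial.
Consecutive-term ratio: r(k) = -\frac{3}{8} * (k-\frac{7}{6}) (k+\frac{2}{3}) / [(k-\frac{2}{7}) (k+1)] - rational in k. x = -\frac{3}{8}; t_0 = -\frac{4}{5}; negate the roots.


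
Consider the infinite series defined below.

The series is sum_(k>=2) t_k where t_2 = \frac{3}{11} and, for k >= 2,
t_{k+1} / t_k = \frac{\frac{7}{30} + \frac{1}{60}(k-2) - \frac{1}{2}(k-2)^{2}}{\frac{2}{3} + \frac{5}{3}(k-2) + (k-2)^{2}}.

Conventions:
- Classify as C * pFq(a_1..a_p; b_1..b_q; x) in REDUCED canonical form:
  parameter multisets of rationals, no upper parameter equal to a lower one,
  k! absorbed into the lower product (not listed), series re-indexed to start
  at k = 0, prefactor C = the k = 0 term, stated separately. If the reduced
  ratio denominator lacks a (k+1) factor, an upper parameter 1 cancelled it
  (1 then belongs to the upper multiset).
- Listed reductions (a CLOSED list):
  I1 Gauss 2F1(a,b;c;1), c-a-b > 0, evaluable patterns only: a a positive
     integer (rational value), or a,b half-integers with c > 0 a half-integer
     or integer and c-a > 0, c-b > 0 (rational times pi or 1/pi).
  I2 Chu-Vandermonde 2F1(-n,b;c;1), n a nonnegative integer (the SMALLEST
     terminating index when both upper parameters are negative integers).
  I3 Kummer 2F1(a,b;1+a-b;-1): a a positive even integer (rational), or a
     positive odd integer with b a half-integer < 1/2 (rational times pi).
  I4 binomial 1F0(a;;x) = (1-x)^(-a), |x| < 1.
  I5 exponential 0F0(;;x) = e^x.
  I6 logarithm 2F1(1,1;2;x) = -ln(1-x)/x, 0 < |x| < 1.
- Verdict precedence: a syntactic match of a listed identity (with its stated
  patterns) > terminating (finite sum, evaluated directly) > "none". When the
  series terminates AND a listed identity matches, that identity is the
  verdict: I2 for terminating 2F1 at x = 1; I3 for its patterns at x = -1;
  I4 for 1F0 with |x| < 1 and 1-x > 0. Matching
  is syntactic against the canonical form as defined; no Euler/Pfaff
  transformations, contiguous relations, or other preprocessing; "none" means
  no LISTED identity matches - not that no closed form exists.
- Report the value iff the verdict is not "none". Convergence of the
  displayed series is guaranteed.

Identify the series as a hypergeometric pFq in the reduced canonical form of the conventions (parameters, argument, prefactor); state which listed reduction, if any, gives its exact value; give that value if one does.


First insight: with t_0 = \frac{3}{11}, the ratio is unreduced: k + 2/3 divides both sides (prefactor 3/11).
Adjacent-term ratio: r(k) = -\frac{1}{2} * (k-\frac{7}{10}) / [(k+1)] - rational in k. x = -\frac{1}{2}; t_0 = \frac{3}{11}; negate the roots.

Canonical form: C = \frac{3}{11} times 1F0 with upper {-\frac{7}{10}}, lower {-}, x = -\frac{1}{2}. Verdict at x = -\frac{1}{2}: the I4 binomial reduction matches (the 1F0 binomial series: exponent 7/10, x = -\frac{1}{2}). Exact value: \frac{3}{11} \cdot \left(\frac{3}{2}\right)^{\frac{7}{10}}.
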